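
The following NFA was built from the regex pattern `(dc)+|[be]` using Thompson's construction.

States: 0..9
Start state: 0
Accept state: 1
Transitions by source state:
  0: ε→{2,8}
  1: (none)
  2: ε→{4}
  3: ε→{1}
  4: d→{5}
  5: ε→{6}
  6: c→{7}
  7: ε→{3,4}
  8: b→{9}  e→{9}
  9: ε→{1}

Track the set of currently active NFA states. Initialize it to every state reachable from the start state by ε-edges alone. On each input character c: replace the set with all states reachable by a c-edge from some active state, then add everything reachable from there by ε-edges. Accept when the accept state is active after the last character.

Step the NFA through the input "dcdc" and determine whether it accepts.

Answer: ACCEPT

Derivation:
initial (ε-close {0}): {0,2,4,8}
'd' @ 1: {5,6}
'c' @ 2: {1,3,4,7}  (accept∈set)
'd' @ 3: {5,6}
'c' @ 4: {1,3,4,7}  (accept∈set)
after full input: {1,3,4,7}  (accept=1 in)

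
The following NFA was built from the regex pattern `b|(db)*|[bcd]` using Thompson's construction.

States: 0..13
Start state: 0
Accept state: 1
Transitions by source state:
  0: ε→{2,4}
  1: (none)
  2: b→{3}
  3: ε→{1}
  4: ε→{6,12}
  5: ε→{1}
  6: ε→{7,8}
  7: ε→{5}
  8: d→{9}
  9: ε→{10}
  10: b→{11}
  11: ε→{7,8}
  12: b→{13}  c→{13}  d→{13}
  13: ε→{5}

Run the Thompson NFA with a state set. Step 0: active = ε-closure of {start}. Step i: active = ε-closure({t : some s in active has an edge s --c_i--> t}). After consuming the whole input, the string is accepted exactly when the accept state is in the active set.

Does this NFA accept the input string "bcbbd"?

initial (ε-close {0}): {0,1,2,4,5,6,7,8,12}
'b' @ 1: {1,3,5,13}  [accepting]
'c' @ 2: {}  — state set empty
rest 'bbd' ignored (set empty)
final: {}; accept 1 not in set

Answer: REJECT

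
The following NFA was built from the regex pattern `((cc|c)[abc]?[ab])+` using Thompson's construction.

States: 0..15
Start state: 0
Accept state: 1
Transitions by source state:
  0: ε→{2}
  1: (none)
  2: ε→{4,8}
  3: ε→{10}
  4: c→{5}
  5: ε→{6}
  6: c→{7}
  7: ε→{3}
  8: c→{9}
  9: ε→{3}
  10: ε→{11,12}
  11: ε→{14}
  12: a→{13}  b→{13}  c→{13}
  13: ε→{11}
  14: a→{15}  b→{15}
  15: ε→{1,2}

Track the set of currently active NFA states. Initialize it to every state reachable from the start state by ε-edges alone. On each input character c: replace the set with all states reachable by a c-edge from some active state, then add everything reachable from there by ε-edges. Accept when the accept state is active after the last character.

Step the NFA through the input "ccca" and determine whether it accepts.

initial (ε-close {0}): {0,2,4,8}
'c' @ 1: {3,5,6,9,10,11,12,14}
'c' @ 2: {3,7,10,11,12,13,14}
'c' @ 3: {11,13,14}
'a' @ 4: {1,2,4,8,15}  [accepting]
final: {1,2,4,8,15}; accept 1 in set

Answer: ACCEPT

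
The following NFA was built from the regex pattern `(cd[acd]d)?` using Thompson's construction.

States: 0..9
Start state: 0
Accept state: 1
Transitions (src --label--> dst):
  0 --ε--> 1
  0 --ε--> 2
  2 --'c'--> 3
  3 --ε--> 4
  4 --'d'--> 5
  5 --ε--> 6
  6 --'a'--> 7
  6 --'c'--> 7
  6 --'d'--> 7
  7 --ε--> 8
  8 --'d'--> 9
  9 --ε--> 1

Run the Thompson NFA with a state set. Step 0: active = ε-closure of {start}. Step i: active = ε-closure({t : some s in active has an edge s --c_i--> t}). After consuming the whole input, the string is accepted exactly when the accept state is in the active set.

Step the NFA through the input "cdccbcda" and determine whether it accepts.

Answer: REJECT

Trace:
S₀ = ε-closure({0}) = {0,1,2}
'c' @ 1: {3,4}
'd' @ 2: {5,6}
'c' @ 3: {7,8}
'c' @ 4: {}  — no active states
rest 'bcda' ignored (set empty)
final: {}; accept 1 not in set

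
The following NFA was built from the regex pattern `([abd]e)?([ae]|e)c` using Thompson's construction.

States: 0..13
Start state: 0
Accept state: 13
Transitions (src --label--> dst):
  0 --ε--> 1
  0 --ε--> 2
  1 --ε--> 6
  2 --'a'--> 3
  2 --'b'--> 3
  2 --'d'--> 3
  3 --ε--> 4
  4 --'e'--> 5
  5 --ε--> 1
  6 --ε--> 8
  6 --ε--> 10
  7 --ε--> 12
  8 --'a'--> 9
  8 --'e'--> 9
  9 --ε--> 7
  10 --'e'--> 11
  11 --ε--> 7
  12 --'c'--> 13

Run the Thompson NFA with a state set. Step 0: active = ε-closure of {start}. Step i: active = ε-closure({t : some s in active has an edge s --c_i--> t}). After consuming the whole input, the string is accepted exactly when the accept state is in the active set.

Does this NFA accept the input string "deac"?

initial (ε-close {0}): {0,1,2,6,8,10}
'd' @ 1: {3,4}
'e' @ 2: {1,5,6,8,10}
'a' @ 3: {7,9,12}
'c' @ 4: {13}  ✓accept
final: {13}; accept 13 in set

Answer: ACCEPT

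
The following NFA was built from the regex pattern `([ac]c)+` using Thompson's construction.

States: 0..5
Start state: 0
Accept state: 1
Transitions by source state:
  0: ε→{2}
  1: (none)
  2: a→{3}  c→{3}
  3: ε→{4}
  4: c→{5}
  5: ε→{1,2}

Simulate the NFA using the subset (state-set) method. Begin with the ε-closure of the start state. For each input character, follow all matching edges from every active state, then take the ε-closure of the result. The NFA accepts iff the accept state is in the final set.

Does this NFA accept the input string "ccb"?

S₀ = ε-closure({0}) = {0,2}
'c' @ 1: {3,4}
'c' @ 2: {1,2,5}  (accept∈set)
'b' @ 3: {}  — no active states
end set {} — state 1 not in

Answer: REJECT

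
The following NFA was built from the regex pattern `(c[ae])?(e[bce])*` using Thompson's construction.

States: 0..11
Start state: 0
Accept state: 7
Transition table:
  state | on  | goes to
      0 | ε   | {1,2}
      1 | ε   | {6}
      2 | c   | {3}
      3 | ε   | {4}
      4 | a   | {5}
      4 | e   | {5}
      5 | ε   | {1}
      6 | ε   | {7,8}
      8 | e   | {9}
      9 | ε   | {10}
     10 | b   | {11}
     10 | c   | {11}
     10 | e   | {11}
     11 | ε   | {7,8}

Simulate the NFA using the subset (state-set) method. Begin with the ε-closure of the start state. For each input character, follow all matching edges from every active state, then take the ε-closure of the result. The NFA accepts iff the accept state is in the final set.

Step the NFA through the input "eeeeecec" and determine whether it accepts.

Answer: ACCEPT

Derivation:
start: ε-closure({0}) = {0,1,2,6,7,8}
'e' @ 1: {9,10}
'e' @ 2: {7,8,11}  (accept∈set)
'e' @ 3: {9,10}
'e' @ 4: {7,8,11}  (accept∈set)
'e' @ 5: {9,10}
'c' @ 6: {7,8,11}  (accept∈set)
'e' @ 7: {9,10}
'c' @ 8: {7,8,11}  (accept∈set)
end set {7,8,11} — state 7 in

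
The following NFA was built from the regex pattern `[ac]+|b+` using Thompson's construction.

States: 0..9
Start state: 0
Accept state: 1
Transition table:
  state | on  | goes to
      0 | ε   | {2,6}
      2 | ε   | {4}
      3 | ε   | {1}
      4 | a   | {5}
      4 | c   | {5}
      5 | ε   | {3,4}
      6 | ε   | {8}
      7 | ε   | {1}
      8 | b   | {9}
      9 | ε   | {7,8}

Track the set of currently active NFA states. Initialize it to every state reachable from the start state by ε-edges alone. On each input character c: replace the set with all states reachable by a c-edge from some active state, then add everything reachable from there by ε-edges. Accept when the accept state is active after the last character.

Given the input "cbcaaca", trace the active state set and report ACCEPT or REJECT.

start: ε-closure({0}) = {0,2,4,6,8}
'c' @ 1: {1,3,4,5}  (accept∈set)
'b' @ 2: {}  — no active states
rest 'caaca' ignored (set empty)
final: {}; accept 1 not in set

Answer: REJECT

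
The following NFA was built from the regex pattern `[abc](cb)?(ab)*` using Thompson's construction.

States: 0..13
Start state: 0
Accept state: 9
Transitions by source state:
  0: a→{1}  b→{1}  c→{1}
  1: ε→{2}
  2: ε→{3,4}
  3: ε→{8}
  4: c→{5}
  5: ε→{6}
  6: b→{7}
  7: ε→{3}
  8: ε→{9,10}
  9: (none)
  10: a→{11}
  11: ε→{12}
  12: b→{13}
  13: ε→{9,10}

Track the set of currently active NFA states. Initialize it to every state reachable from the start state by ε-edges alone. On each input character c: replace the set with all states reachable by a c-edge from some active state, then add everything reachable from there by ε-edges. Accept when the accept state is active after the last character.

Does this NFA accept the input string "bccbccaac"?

Answer: REJECT

Trace:
S₀ = ε-closure({0}) = {0}
'b' @ 1: {1,2,3,4,8,9,10}  ✓accept
'c' @ 2: {5,6}
'c' @ 3: {}  — state set empty
rest 'bccaac' ignored (set empty)
final: {}; accept 9 not in set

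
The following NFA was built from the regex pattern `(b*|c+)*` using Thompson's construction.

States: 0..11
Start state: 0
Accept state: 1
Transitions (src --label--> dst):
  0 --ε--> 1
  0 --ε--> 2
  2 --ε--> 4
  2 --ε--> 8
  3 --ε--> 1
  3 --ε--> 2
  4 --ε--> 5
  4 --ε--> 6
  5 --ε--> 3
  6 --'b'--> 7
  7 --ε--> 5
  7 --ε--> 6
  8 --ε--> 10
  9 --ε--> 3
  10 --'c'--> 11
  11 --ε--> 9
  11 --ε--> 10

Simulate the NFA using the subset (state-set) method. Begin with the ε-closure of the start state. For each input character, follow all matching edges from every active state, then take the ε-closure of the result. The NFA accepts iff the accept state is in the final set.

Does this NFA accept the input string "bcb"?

S₀ = ε-closure({0}) = {0,1,2,3,4,5,6,8,10}
'b' @ 1: {1,2,3,4,5,6,7,8,10}  [accepting]
'c' @ 2: {1,2,3,4,5,6,8,9,10,11}  [accepting]
'b' @ 3: {1,2,3,4,5,6,7,8,10}  [accepting]
final: {1,2,3,4,5,6,7,8,10}; accept 1 in set

Answer: ACCEPT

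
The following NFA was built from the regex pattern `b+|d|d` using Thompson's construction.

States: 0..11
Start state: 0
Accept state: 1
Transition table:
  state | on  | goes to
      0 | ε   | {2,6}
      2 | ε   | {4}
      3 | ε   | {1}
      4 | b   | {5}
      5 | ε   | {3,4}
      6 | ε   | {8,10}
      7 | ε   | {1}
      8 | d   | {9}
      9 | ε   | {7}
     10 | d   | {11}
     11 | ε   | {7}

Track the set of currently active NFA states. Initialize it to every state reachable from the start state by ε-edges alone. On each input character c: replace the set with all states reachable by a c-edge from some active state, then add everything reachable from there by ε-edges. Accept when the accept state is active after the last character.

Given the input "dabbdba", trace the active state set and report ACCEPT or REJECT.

Answer: REJECT

Trace:
initial (ε-close {0}): {0,2,4,6,8,10}
'd' @ 1: {1,7,9,11}  ✓accept
'a' @ 2: {}  — no active states
rest 'bbdba' ignored (set empty)
after full input: {}  (accept=1 not in)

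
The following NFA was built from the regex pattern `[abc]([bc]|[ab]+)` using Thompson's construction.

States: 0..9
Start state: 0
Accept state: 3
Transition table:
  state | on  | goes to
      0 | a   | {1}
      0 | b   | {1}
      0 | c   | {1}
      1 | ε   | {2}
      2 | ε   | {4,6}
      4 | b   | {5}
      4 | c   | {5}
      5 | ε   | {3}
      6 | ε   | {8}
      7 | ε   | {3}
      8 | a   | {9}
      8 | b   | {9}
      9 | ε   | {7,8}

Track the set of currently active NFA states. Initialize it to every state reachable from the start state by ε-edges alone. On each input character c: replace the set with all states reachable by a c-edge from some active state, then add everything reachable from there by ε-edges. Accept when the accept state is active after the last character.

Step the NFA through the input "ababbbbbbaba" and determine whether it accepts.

S₀ = ε-closure({0}) = {0}
'a' @ 1: {1,2,4,6,8}
'b' @ 2: {3,5,7,8,9}  (accept∈set)
'a' @ 3: {3,7,8,9}  (accept∈set)
'b' @ 4: {3,7,8,9}  (accept∈set)
'b' @ 5: {3,7,8,9}  (accept∈set)
'b' @ 6: {3,7,8,9}  (accept∈set)
'b' @ 7: {3,7,8,9}  (accept∈set)
'b' @ 8: {3,7,8,9}  (accept∈set)
'b' @ 9: {3,7,8,9}  (accept∈set)
'a' @ 10: {3,7,8,9}  (accept∈set)
'b' @ 11: {3,7,8,9}  (accept∈set)
'a' @ 12: {3,7,8,9}  (accept∈set)
end set {3,7,8,9} — state 3 in

Answer: ACCEPT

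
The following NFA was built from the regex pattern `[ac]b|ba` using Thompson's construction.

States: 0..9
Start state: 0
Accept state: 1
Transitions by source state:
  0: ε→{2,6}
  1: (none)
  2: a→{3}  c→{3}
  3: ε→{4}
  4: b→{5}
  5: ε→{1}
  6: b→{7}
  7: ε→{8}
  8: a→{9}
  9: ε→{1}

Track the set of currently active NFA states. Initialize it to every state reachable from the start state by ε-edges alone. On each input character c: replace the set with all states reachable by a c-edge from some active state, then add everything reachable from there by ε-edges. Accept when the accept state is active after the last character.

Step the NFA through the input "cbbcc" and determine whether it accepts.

initial (ε-close {0}): {0,2,6}
'c' @ 1: {3,4}
'b' @ 2: {1,5}  [accepting]
'b' @ 3: {}  — dead — no transitions
rest 'cc' ignored (set empty)
end set {} — state 1 not in

Answer: REJECT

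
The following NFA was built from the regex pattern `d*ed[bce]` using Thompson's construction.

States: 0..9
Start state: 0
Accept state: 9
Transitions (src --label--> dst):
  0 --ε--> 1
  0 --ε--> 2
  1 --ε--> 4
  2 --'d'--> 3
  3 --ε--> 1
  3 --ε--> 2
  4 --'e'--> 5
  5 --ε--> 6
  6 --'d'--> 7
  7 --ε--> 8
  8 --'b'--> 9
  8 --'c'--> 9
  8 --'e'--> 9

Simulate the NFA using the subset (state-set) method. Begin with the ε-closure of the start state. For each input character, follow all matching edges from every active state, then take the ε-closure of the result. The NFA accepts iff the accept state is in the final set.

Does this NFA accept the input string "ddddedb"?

start: ε-closure({0}) = {0,1,2,4}
'd' @ 1: {1,2,3,4}
'd' @ 2: {1,2,3,4}
'd' @ 3: {1,2,3,4}
'd' @ 4: {1,2,3,4}
'e' @ 5: {5,6}
'd' @ 6: {7,8}
'b' @ 7: {9}  [accepting]
after full input: {9}  (accept=9 in)

Answer: ACCEPT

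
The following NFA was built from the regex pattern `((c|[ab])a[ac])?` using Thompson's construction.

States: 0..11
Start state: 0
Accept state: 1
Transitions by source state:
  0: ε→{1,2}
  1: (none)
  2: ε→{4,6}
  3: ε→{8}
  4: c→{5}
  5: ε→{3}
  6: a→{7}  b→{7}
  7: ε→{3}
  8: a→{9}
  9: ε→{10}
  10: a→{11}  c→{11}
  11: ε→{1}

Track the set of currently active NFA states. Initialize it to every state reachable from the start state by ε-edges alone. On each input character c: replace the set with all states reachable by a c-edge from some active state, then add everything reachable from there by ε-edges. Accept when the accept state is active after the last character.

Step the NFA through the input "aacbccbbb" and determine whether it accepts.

S₀ = ε-closure({0}) = {0,1,2,4,6}
'a' @ 1: {3,7,8}
'a' @ 2: {9,10}
'c' @ 3: {1,11}  [accepting]
'b' @ 4: {}  — state set empty
rest 'ccbbb' ignored (set empty)
end set {} — state 1 not in

Answer: REJECT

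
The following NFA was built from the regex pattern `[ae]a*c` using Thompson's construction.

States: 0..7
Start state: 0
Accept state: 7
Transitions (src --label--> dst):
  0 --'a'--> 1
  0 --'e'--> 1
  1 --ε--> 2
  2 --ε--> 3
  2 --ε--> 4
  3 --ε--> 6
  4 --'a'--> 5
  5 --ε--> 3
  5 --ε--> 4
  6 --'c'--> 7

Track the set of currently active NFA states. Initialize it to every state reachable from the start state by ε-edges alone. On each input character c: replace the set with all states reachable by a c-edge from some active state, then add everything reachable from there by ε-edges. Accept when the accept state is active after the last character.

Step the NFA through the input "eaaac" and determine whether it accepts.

initial (ε-close {0}): {0}
'e' @ 1: {1,2,3,4,6}
'a' @ 2: {3,4,5,6}
'a' @ 3: {3,4,5,6}
'a' @ 4: {3,4,5,6}
'c' @ 5: {7}  (accept∈set)
after full input: {7}  (accept=7 in)

Answer: ACCEPT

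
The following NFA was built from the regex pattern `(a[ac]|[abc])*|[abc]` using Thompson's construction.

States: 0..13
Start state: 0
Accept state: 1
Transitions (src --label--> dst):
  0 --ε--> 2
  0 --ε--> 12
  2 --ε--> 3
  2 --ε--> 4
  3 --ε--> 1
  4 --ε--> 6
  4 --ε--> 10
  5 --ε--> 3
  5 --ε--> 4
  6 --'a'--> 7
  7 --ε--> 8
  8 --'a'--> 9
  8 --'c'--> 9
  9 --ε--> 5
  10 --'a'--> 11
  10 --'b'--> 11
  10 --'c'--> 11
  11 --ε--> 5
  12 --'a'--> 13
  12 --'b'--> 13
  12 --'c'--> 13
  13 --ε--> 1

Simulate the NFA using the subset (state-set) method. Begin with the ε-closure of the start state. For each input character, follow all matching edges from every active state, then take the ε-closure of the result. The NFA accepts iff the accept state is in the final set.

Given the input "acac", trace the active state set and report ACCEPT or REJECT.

Answer: ACCEPT

Derivation:
start: ε-closure({0}) = {0,1,2,3,4,6,10,12}
'a' @ 1: {1,3,4,5,6,7,8,10,11,13}  (accept∈set)
'c' @ 2: {1,3,4,5,6,9,10,11}  (accept∈set)
'a' @ 3: {1,3,4,5,6,7,8,10,11}  (accept∈set)
'c' @ 4: {1,3,4,5,6,9,10,11}  (accept∈set)
after full input: {1,3,4,5,6,9,10,11}  (accept=1 in)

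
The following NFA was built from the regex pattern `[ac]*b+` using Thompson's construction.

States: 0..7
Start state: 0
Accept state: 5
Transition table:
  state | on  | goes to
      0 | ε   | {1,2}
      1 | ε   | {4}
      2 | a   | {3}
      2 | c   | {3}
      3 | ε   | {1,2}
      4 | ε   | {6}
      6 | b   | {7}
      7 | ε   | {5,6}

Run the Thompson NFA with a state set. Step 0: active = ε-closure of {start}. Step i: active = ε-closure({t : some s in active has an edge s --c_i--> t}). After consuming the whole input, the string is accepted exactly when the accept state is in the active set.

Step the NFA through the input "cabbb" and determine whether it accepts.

Answer: ACCEPT

Steps:
start: ε-closure({0}) = {0,1,2,4,6}
'c' @ 1: {1,2,3,4,6}
'a' @ 2: {1,2,3,4,6}
'b' @ 3: {5,6,7}  (accept∈set)
'b' @ 4: {5,6,7}  (accept∈set)
'b' @ 5: {5,6,7}  (accept∈set)
end set {5,6,7} — state 5 in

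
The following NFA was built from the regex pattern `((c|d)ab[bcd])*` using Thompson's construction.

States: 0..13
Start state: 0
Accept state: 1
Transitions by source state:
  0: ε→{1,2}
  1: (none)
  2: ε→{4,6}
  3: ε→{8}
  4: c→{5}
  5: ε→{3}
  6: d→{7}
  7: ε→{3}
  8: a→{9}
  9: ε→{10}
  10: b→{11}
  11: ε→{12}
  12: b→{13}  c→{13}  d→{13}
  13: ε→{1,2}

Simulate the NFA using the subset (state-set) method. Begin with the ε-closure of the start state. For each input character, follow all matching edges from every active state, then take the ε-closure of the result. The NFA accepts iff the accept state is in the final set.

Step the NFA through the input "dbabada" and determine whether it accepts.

Answer: REJECT

Trace:
start: ε-closure({0}) = {0,1,2,4,6}
'd' @ 1: {3,7,8}
'b' @ 2: {}  — dead — no transitions
rest 'abada' ignored (set empty)
end set {} — state 1 not in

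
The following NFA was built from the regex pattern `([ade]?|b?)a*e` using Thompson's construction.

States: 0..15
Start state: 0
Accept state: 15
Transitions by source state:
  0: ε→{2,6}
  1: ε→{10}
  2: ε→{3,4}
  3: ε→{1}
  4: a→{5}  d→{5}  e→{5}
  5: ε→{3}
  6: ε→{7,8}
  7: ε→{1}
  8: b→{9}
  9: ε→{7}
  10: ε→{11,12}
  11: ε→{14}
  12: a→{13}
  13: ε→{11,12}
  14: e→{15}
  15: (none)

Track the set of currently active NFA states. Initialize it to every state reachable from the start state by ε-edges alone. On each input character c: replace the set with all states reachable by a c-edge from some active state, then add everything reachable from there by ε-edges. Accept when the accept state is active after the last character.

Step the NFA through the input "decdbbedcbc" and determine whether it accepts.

Answer: REJECT

Derivation:
initial (ε-close {0}): {0,1,2,3,4,6,7,8,10,11,12,14}
'd' @ 1: {1,3,5,10,11,12,14}
'e' @ 2: {15}  [accepting]
'c' @ 3: {}  — state set empty
rest 'dbbedcbc' ignored (set empty)
final: {}; accept 15 not in set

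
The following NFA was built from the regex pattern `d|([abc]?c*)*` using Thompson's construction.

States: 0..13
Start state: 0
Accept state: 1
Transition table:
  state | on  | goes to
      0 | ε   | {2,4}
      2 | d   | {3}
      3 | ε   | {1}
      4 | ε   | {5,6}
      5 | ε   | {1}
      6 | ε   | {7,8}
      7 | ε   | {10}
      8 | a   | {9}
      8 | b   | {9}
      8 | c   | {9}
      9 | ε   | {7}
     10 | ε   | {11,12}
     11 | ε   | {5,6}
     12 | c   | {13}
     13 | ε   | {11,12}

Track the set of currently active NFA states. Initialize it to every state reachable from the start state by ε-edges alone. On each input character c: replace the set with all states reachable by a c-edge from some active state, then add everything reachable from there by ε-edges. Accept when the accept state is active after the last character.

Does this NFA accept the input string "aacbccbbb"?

initial (ε-close {0}): {0,1,2,4,5,6,7,8,10,11,12}
'a' @ 1: {1,5,6,7,8,9,10,11,12}  [accepting]
'a' @ 2: {1,5,6,7,8,9,10,11,12}  [accepting]
'c' @ 3: {1,5,6,7,8,9,10,11,12,13}  [accepting]
'b' @ 4: {1,5,6,7,8,9,10,11,12}  [accepting]
'c' @ 5: {1,5,6,7,8,9,10,11,12,13}  [accepting]
'c' @ 6: {1,5,6,7,8,9,10,11,12,13}  [accepting]
'b' @ 7: {1,5,6,7,8,9,10,11,12}  [accepting]
'b' @ 8: {1,5,6,7,8,9,10,11,12}  [accepting]
'b' @ 9: {1,5,6,7,8,9,10,11,12}  [accepting]
after full input: {1,5,6,7,8,9,10,11,12}  (accept=1 in)

Answer: ACCEPT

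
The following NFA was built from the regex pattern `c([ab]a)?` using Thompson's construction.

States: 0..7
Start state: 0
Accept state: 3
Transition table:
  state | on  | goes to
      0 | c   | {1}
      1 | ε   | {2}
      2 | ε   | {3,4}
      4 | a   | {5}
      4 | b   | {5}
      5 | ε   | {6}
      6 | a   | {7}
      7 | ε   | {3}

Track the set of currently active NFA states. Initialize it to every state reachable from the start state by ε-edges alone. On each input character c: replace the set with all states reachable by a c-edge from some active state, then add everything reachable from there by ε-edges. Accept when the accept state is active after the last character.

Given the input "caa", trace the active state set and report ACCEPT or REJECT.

Answer: ACCEPT

Trace:
S₀ = ε-closure({0}) = {0}
'c' @ 1: {1,2,3,4}  [accepting]
'a' @ 2: {5,6}
'a' @ 3: {3,7}  [accepting]
end set {3,7} — state 3 in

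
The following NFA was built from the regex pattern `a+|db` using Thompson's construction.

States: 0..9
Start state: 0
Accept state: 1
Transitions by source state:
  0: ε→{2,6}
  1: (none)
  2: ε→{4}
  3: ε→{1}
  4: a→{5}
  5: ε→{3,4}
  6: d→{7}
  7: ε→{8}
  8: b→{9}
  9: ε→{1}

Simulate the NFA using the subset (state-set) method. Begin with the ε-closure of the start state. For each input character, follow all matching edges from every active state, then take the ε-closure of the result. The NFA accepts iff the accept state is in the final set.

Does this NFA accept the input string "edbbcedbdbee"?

start: ε-closure({0}) = {0,2,4,6}
'e' @ 1: {}  — dead — no transitions
rest 'dbbcedbdbee' ignored (set empty)
end set {} — state 1 not in

Answer: REJECT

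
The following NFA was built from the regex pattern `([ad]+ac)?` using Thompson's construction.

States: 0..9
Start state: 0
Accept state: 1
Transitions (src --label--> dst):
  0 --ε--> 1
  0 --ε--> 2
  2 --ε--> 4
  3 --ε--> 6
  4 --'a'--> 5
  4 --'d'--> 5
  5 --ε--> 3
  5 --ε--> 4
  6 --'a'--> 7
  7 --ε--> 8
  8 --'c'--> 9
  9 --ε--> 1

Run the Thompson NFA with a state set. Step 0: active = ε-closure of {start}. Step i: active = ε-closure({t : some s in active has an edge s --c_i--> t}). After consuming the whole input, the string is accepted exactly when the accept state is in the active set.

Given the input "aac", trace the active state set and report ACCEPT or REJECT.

S₀ = ε-closure({0}) = {0,1,2,4}
'a' @ 1: {3,4,5,6}
'a' @ 2: {3,4,5,6,7,8}
'c' @ 3: {1,9}  ✓accept
after full input: {1,9}  (accept=1 in)

Answer: ACCEPT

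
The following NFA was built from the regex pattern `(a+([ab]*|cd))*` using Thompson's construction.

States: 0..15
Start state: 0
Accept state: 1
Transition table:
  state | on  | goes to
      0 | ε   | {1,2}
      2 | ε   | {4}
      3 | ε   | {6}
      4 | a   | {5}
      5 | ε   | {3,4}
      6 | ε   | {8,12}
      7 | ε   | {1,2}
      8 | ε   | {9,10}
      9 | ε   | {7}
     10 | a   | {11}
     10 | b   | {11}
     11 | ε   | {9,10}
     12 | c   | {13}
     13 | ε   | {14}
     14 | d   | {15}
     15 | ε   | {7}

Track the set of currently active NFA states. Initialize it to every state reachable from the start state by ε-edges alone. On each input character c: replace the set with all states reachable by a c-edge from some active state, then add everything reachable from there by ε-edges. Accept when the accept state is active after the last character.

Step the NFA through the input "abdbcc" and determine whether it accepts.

initial (ε-close {0}): {0,1,2,4}
'a' @ 1: {1,2,3,4,5,6,7,8,9,10,12}  (accept∈set)
'b' @ 2: {1,2,4,7,9,10,11}  (accept∈set)
'd' @ 3: {}  — no active states
rest 'bcc' ignored (set empty)
end set {} — state 1 not in

Answer: REJECT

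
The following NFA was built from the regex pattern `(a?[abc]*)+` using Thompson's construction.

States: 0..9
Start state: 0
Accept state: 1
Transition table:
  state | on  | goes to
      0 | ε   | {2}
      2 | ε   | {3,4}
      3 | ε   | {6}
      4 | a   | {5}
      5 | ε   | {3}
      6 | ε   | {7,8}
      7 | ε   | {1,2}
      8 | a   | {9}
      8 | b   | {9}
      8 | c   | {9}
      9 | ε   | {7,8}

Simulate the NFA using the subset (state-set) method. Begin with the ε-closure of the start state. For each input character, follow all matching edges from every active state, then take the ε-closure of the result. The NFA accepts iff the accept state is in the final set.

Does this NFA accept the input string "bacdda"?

S₀ = ε-closure({0}) = {0,1,2,3,4,6,7,8}
'b' @ 1: {1,2,3,4,6,7,8,9}  [accepting]
'a' @ 2: {1,2,3,4,5,6,7,8,9}  [accepting]
'c' @ 3: {1,2,3,4,6,7,8,9}  [accepting]
'd' @ 4: {}  — state set empty
rest 'da' ignored (set empty)
end set {} — state 1 not in

Answer: REJECT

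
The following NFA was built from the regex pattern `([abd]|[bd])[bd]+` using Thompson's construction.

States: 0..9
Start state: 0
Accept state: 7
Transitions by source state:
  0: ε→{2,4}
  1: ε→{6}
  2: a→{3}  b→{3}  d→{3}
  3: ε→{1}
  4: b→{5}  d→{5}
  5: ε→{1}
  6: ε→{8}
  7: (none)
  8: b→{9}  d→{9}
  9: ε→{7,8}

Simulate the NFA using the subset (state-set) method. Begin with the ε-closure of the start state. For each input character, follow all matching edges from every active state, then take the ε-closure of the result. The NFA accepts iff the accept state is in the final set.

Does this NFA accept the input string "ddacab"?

S₀ = ε-closure({0}) = {0,2,4}
'd' @ 1: {1,3,5,6,8}
'd' @ 2: {7,8,9}  (accept∈set)
'a' @ 3: {}  — no active states
rest 'cab' ignored (set empty)
after full input: {}  (accept=7 not in)

Answer: REJECT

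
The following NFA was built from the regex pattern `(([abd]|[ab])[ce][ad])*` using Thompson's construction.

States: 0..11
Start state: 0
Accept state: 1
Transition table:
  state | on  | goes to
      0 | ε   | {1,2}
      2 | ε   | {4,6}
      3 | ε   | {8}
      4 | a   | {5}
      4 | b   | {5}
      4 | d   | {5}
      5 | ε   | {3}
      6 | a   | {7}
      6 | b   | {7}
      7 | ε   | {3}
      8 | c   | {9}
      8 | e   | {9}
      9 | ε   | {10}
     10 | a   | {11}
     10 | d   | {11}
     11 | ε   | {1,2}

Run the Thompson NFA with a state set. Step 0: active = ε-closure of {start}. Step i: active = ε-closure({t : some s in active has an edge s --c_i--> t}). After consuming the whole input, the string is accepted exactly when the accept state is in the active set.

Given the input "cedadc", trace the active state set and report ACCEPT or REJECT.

start: ε-closure({0}) = {0,1,2,4,6}
'c' @ 1: {}  — no active states
rest 'edadc' ignored (set empty)
final: {}; accept 1 not in set

Answer: REJECT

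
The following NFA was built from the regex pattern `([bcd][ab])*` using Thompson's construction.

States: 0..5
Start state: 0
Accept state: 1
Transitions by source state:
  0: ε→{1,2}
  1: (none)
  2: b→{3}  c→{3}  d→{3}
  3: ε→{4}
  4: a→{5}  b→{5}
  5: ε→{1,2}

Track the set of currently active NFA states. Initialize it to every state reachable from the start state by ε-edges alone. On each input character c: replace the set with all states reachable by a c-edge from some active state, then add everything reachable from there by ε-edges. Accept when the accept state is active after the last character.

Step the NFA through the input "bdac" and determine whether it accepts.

initial (ε-close {0}): {0,1,2}
'b' @ 1: {3,4}
'd' @ 2: {}  — state set empty
rest 'ac' ignored (set empty)
end set {} — state 1 not in

Answer: REJECT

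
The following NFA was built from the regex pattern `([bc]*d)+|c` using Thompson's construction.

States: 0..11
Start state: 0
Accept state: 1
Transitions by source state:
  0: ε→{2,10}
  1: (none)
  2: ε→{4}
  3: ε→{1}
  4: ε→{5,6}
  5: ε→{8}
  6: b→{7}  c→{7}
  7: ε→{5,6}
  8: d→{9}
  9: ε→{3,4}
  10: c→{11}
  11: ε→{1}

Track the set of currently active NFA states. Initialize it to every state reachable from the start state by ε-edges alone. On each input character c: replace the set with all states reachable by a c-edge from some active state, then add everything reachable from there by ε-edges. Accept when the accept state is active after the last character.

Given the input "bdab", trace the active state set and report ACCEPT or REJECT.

S₀ = ε-closure({0}) = {0,2,4,5,6,8,10}
'b' @ 1: {5,6,7,8}
'd' @ 2: {1,3,4,5,6,8,9}  (accept∈set)
'a' @ 3: {}  — state set empty
rest 'b' ignored (set empty)
end set {} — state 1 not in

Answer: REJECT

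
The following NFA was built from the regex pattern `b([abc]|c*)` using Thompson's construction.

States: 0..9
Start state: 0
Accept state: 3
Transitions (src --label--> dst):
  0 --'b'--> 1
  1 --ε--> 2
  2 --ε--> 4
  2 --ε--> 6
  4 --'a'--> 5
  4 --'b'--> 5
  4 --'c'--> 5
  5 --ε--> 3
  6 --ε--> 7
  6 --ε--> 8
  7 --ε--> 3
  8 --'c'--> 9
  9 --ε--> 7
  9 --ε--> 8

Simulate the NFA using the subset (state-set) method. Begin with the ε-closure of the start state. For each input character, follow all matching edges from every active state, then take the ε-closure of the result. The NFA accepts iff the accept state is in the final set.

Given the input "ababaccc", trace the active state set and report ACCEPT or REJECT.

Answer: REJECT

Steps:
start: ε-closure({0}) = {0}
'a' @ 1: {}  — dead — no transitions
rest 'babaccc' ignored (set empty)
final: {}; accept 3 not in set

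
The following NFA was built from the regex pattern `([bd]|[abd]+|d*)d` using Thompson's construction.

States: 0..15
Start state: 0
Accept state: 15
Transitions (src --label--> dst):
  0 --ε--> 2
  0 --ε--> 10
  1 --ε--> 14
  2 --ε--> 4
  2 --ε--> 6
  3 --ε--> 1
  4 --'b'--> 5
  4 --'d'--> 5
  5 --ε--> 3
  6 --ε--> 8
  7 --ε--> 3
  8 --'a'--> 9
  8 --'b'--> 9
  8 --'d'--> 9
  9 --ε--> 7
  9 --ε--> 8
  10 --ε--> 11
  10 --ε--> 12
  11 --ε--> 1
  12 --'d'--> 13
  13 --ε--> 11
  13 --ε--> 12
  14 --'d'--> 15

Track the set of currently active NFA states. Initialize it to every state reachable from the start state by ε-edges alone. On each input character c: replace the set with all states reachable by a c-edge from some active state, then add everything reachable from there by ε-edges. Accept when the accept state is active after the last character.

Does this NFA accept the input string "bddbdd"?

start: ε-closure({0}) = {0,1,2,4,6,8,10,11,12,14}
'b' @ 1: {1,3,5,7,8,9,14}
'd' @ 2: {1,3,7,8,9,14,15}  ✓accept
'd' @ 3: {1,3,7,8,9,14,15}  ✓accept
'b' @ 4: {1,3,7,8,9,14}
'd' @ 5: {1,3,7,8,9,14,15}  ✓accept
'd' @ 6: {1,3,7,8,9,14,15}  ✓accept
final: {1,3,7,8,9,14,15}; accept 15 in set

Answer: ACCEPT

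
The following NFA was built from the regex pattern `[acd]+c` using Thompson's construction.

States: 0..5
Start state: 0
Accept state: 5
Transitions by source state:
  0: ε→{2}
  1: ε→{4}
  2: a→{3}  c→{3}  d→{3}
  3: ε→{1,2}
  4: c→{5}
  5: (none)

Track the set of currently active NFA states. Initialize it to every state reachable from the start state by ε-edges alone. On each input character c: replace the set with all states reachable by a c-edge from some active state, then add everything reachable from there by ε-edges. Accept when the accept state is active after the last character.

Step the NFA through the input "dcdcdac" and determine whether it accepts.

start: ε-closure({0}) = {0,2}
'd' @ 1: {1,2,3,4}
'c' @ 2: {1,2,3,4,5}  ✓accept
'd' @ 3: {1,2,3,4}
'c' @ 4: {1,2,3,4,5}  ✓accept
'd' @ 5: {1,2,3,4}
'a' @ 6: {1,2,3,4}
'c' @ 7: {1,2,3,4,5}  ✓accept
final: {1,2,3,4,5}; accept 5 in set

Answer: ACCEPT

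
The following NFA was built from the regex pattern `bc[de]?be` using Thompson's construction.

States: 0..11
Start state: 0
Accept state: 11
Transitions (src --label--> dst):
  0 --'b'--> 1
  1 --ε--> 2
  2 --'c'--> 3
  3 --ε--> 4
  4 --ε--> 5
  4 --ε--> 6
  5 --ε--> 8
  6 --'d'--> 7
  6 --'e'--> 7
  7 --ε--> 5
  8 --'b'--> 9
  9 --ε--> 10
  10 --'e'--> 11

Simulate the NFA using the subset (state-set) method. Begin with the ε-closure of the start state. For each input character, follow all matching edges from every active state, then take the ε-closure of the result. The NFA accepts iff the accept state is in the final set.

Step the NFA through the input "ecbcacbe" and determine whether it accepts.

Answer: REJECT

Trace:
start: ε-closure({0}) = {0}
'e' @ 1: {}  — no active states
rest 'cbcacbe' ignored (set empty)
end set {} — state 11 not in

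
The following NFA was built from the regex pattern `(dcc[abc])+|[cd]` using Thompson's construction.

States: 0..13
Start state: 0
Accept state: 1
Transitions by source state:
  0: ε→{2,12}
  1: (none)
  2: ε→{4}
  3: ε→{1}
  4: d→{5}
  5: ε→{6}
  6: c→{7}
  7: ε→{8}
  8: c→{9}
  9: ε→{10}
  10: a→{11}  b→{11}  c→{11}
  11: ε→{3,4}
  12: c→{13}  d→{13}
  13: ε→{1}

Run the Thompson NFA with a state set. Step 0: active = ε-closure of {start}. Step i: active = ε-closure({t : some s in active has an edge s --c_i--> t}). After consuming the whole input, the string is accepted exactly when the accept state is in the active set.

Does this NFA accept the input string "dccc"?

S₀ = ε-closure({0}) = {0,2,4,12}
'd' @ 1: {1,5,6,13}  ✓accept
'c' @ 2: {7,8}
'c' @ 3: {9,10}
'c' @ 4: {1,3,4,11}  ✓accept
final: {1,3,4,11}; accept 1 in set

Answer: ACCEPT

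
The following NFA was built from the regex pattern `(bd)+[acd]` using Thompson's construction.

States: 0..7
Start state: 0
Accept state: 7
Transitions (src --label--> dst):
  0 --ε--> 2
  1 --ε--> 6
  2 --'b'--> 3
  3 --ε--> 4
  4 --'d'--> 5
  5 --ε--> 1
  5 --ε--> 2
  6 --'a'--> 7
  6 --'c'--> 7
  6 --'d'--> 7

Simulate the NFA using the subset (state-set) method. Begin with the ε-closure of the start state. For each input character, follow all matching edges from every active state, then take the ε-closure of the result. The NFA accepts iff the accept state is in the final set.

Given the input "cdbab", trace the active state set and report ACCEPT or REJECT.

Answer: REJECT

Trace:
start: ε-closure({0}) = {0,2}
'c' @ 1: {}  — dead — no transitions
rest 'dbab' ignored (set empty)
end set {} — state 7 not in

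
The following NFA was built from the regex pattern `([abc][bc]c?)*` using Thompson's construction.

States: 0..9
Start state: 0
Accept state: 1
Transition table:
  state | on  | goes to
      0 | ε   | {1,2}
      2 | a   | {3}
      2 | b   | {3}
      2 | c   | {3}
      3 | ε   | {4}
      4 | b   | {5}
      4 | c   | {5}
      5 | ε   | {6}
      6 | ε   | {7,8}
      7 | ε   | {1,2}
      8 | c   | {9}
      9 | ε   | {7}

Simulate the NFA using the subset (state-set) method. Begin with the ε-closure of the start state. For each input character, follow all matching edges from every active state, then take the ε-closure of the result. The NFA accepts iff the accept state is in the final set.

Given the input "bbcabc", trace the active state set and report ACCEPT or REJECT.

start: ε-closure({0}) = {0,1,2}
'b' @ 1: {3,4}
'b' @ 2: {1,2,5,6,7,8}  (accept∈set)
'c' @ 3: {1,2,3,4,7,9}  (accept∈set)
'a' @ 4: {3,4}
'b' @ 5: {1,2,5,6,7,8}  (accept∈set)
'c' @ 6: {1,2,3,4,7,9}  (accept∈set)
final: {1,2,3,4,7,9}; accept 1 in set

Answer: ACCEPT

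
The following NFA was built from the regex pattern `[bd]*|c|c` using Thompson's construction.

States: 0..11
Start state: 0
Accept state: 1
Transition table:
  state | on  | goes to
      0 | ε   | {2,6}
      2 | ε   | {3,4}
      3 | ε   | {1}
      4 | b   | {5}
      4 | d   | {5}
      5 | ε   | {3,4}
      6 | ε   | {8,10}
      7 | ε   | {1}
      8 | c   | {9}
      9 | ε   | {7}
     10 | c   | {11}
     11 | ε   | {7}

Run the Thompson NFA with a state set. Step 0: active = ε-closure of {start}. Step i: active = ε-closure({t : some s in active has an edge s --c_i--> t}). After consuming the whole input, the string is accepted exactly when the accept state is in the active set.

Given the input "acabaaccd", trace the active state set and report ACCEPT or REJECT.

initial (ε-close {0}): {0,1,2,3,4,6,8,10}
'a' @ 1: {}  — no active states
rest 'cabaaccd' ignored (set empty)
after full input: {}  (accept=1 not in)

Answer: REJECT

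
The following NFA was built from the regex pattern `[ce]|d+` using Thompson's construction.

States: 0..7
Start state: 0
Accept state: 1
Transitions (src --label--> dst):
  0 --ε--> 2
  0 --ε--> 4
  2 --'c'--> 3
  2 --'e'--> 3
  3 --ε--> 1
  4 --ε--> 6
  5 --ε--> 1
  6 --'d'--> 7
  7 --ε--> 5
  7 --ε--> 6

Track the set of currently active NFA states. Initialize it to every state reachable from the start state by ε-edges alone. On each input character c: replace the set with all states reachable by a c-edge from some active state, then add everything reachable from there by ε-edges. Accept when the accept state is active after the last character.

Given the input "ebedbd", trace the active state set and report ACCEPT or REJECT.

start: ε-closure({0}) = {0,2,4,6}
'e' @ 1: {1,3}  [accepting]
'b' @ 2: {}  — dead — no transitions
rest 'edbd' ignored (set empty)
final: {}; accept 1 not in set

Answer: REJECT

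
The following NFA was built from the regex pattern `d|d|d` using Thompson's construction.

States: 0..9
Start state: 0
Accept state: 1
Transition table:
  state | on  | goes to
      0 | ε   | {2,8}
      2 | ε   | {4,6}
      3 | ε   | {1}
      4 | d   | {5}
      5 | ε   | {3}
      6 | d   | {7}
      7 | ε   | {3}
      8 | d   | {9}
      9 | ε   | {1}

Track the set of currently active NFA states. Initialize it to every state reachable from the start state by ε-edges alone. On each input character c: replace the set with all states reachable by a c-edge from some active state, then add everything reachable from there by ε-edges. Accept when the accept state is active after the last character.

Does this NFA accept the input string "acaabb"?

Answer: REJECT

Trace:
initial (ε-close {0}): {0,2,4,6,8}
'a' @ 1: {}  — dead — no transitions
rest 'caabb' ignored (set empty)
end set {} — state 1 not in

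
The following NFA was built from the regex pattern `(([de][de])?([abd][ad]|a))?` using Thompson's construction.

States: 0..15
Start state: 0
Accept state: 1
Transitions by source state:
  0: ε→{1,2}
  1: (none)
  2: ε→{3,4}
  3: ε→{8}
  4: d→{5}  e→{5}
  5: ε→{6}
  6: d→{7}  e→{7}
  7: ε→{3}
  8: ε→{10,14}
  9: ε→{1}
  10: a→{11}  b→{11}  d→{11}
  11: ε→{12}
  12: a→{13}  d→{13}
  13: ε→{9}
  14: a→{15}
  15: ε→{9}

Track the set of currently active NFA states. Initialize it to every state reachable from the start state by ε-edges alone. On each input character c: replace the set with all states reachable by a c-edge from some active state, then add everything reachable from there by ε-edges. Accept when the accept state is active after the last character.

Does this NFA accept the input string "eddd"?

start: ε-closure({0}) = {0,1,2,3,4,8,10,14}
'e' @ 1: {5,6}
'd' @ 2: {3,7,8,10,14}
'd' @ 3: {11,12}
'd' @ 4: {1,9,13}  ✓accept
final: {1,9,13}; accept 1 in set

Answer: ACCEPT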